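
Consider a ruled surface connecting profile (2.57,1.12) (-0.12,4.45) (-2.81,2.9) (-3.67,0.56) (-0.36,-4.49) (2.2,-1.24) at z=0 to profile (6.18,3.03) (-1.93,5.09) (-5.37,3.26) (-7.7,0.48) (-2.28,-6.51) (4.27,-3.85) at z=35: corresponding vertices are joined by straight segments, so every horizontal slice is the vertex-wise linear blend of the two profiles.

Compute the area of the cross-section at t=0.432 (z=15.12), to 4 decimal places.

Cross-section at t=0.432: each vertex is (1-t)·p0[i] + t·p1[i].
  v1: (1-0.432)·(2.57,1.12) + 0.432·(6.18,3.03) = (4.1295,1.9451)
  v2: (1-0.432)·(-0.12,4.45) + 0.432·(-1.93,5.09) = (-0.9019,4.7265)
  v3: (1-0.432)·(-2.81,2.9) + 0.432·(-5.37,3.26) = (-3.9159,3.0555)
  v4: (1-0.432)·(-3.67,0.56) + 0.432·(-7.7,0.48) = (-5.4110,0.5254)
  v5: (1-0.432)·(-0.36,-4.49) + 0.432·(-2.28,-6.51) = (-1.1894,-5.3626)
  v6: (1-0.432)·(2.2,-1.24) + 0.432·(4.27,-3.85) = (3.0942,-2.3675)
Shoelace sum Σ(x_i·y_{i+1} − x_{i+1}·y_i):
  i=1: 4.1295·4.7265 − -0.9019·1.9451 = +21.2724 (running +21.2724)
  i=2: -0.9019·3.0555 − -3.9159·4.7265 = +15.7527 (running +37.0251)
  i=3: -3.9159·0.5254 − -5.4110·3.0555 = +14.4757 (running +51.5008)
  i=4: -5.4110·-5.3626 − -1.1894·0.5254 = +29.6420 (running +81.1428)
  i=5: -1.1894·-2.3675 − 3.0942·-5.3626 = +19.4093 (running +100.5522)
  i=6: 3.0942·1.9451 − 4.1295·-2.3675 = +15.7954 (running +116.3476)
Area = |Σ|/2 = |116.3476|/2 = 58.1738

Area at t=0.432: 58.1738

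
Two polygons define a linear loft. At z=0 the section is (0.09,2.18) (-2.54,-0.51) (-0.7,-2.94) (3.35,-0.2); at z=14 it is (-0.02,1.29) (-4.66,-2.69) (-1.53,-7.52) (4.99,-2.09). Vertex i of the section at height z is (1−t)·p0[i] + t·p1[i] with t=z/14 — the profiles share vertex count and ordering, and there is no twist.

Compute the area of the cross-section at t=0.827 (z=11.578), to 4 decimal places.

Area at t=0.827: 36.3895

Cross-section at t=0.827: each vertex is (1-t)·p0[i] + t·p1[i].
  v1: (1-0.827)·(0.09,2.18) + 0.827·(-0.02,1.29) = (-0.0010,1.4440)
  v2: (1-0.827)·(-2.54,-0.51) + 0.827·(-4.66,-2.69) = (-4.2932,-2.3129)
  v3: (1-0.827)·(-0.7,-2.94) + 0.827·(-1.53,-7.52) = (-1.3864,-6.7277)
  v4: (1-0.827)·(3.35,-0.2) + 0.827·(4.99,-2.09) = (4.7063,-1.7630)
Shoelace sum Σ(x_i·y_{i+1} − x_{i+1}·y_i):
  i=1: -0.0010·-2.3129 − -4.2932·1.4440 = +6.2016 (running +6.2016)
  i=2: -4.2932·-6.7277 − -1.3864·-2.3129 = +25.6769 (running +31.8784)
  i=3: -1.3864·-1.7630 − 4.7063·-6.7277 = +34.1065 (running +65.9850)
  i=4: 4.7063·1.4440 − -0.0010·-1.7630 = +6.7940 (running +72.7790)
Area = |Σ|/2 = |72.7790|/2 = 36.3895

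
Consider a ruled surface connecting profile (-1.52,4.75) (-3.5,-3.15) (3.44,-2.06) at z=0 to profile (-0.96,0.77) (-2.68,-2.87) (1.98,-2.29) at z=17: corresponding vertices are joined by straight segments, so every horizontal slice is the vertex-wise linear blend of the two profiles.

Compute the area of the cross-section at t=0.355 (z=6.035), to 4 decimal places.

Area at t=0.355: 18.7223

Cross-section at t=0.355: each vertex is (1-t)·p0[i] + t·p1[i].
  v1: (1-0.355)·(-1.52,4.75) + 0.355·(-0.96,0.77) = (-1.3212,3.3371)
  v2: (1-0.355)·(-3.5,-3.15) + 0.355·(-2.68,-2.87) = (-3.2089,-3.0506)
  v3: (1-0.355)·(3.44,-2.06) + 0.355·(1.98,-2.29) = (2.9217,-2.1416)
Shoelace sum Σ(x_i·y_{i+1} − x_{i+1}·y_i):
  i=1: -1.3212·-3.0506 − -3.2089·3.3371 = +14.7389 (running +14.7389)
  i=2: -3.2089·-2.1416 − 2.9217·-3.0506 = +15.7853 (running +30.5242)
  i=3: 2.9217·3.3371 − -1.3212·-2.1416 = +6.9205 (running +37.4446)
Area = |Σ|/2 = |37.4446|/2 = 18.7223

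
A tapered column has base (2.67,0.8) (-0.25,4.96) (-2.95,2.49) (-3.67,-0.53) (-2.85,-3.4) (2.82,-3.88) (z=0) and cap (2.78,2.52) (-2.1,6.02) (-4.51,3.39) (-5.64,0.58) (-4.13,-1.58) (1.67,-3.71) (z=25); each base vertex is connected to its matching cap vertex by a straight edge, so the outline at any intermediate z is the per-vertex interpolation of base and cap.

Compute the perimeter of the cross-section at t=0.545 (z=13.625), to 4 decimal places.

Cross-section at t=0.545: each vertex is (1-t)·p0[i] + t·p1[i].
  v1: (1-0.545)·(2.67,0.8) + 0.545·(2.78,2.52) = (2.7299,1.7374)
  v2: (1-0.545)·(-0.25,4.96) + 0.545·(-2.1,6.02) = (-1.2583,5.5377)
  v3: (1-0.545)·(-2.95,2.49) + 0.545·(-4.51,3.39) = (-3.8002,2.9805)
  v4: (1-0.545)·(-3.67,-0.53) + 0.545·(-5.64,0.58) = (-4.7436,0.0749)
  v5: (1-0.545)·(-2.85,-3.4) + 0.545·(-4.13,-1.58) = (-3.5476,-2.4081)
  v6: (1-0.545)·(2.82,-3.88) + 0.545·(1.67,-3.71) = (2.1932,-3.7873)
Perimeter = Σ |v_{i+1} − v_i|:
  edge 1→2: √(-3.9882² + 3.8003²) = 5.5089 (running 5.5089)
  edge 2→3: √(-2.5419² + -2.5572²) = 3.6057 (running 9.1146)
  edge 3→4: √(-0.9434² + -2.9056²) = 3.0549 (running 12.1694)
  edge 4→5: √(1.1960² + -2.4830²) = 2.7561 (running 14.9255)
  edge 5→6: √(5.7409² + -1.3792²) = 5.9042 (running 20.8298)
  edge 6→1: √(0.5367² + 5.5248²) = 5.5508 (running 26.3805)
Perimeter = 26.3805

Perimeter at t=0.545: 26.3805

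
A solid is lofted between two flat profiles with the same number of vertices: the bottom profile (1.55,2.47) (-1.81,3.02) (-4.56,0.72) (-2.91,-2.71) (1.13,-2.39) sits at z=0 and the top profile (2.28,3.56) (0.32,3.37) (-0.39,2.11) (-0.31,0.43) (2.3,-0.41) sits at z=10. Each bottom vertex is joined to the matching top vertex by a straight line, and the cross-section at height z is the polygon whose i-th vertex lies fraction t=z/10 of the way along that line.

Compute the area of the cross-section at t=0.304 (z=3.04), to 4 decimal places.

Area at t=0.304: 19.8453

Cross-section at t=0.304: each vertex is (1-t)·p0[i] + t·p1[i].
  v1: (1-0.304)·(1.55,2.47) + 0.304·(2.28,3.56) = (1.7719,2.8014)
  v2: (1-0.304)·(-1.81,3.02) + 0.304·(0.32,3.37) = (-1.1625,3.1264)
  v3: (1-0.304)·(-4.56,0.72) + 0.304·(-0.39,2.11) = (-3.2923,1.1426)
  v4: (1-0.304)·(-2.91,-2.71) + 0.304·(-0.31,0.43) = (-2.1196,-1.7554)
  v5: (1-0.304)·(1.13,-2.39) + 0.304·(2.3,-0.41) = (1.4857,-1.7881)
Shoelace sum Σ(x_i·y_{i+1} − x_{i+1}·y_i):
  i=1: 1.7719·3.1264 − -1.1625·2.8014 = +8.7963 (running +8.7963)
  i=2: -1.1625·1.1426 − -3.2923·3.1264 = +8.9649 (running +17.7612)
  i=3: -3.2923·-1.7554 − -2.1196·1.1426 = +8.2012 (running +25.9624)
  i=4: -2.1196·-1.7881 − 1.4857·-1.7554 = +6.3980 (running +32.3604)
  i=5: 1.4857·2.8014 − 1.7719·-1.7881 = +7.3303 (running +39.6907)
Area = |Σ|/2 = |39.6907|/2 = 19.8453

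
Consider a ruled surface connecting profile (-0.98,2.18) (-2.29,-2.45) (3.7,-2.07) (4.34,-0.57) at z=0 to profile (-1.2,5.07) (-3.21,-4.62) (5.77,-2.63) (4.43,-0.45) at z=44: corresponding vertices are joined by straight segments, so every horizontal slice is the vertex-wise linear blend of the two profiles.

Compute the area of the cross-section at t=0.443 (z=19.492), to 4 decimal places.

Area at t=0.443: 28.6892

Cross-section at t=0.443: each vertex is (1-t)·p0[i] + t·p1[i].
  v1: (1-0.443)·(-0.98,2.18) + 0.443·(-1.2,5.07) = (-1.0775,3.4603)
  v2: (1-0.443)·(-2.29,-2.45) + 0.443·(-3.21,-4.62) = (-2.6976,-3.4113)
  v3: (1-0.443)·(3.7,-2.07) + 0.443·(5.77,-2.63) = (4.6170,-2.3181)
  v4: (1-0.443)·(4.34,-0.57) + 0.443·(4.43,-0.45) = (4.3799,-0.5168)
Shoelace sum Σ(x_i·y_{i+1} − x_{i+1}·y_i):
  i=1: -1.0775·-3.4113 − -2.6976·3.4603 = +13.0098 (running +13.0098)
  i=2: -2.6976·-2.3181 − 4.6170·-3.4113 = +22.0032 (running +35.0130)
  i=3: 4.6170·-0.5168 − 4.3799·-2.3181 = +7.7666 (running +42.7797)
  i=4: 4.3799·3.4603 − -1.0775·-0.5168 = +14.5987 (running +57.3783)
Area = |Σ|/2 = |57.3783|/2 = 28.6892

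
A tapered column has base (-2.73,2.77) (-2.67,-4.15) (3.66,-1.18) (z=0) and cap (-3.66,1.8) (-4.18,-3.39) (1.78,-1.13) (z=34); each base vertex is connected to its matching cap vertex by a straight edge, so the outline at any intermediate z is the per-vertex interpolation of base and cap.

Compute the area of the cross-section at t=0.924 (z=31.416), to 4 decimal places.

Area at t=0.924: 15.3822

Cross-section at t=0.924: each vertex is (1-t)·p0[i] + t·p1[i].
  v1: (1-0.924)·(-2.73,2.77) + 0.924·(-3.66,1.8) = (-3.5893,1.8737)
  v2: (1-0.924)·(-2.67,-4.15) + 0.924·(-4.18,-3.39) = (-4.0652,-3.4478)
  v3: (1-0.924)·(3.66,-1.18) + 0.924·(1.78,-1.13) = (1.9229,-1.1338)
Shoelace sum Σ(x_i·y_{i+1} − x_{i+1}·y_i):
  i=1: -3.5893·-3.4478 − -4.0652·1.8737 = +19.9922 (running +19.9922)
  i=2: -4.0652·-1.1338 − 1.9229·-3.4478 = +11.2388 (running +31.2310)
  i=3: 1.9229·1.8737 − -3.5893·-1.1338 = -0.4666 (running +30.7644)
Area = |Σ|/2 = |30.7644|/2 = 15.3822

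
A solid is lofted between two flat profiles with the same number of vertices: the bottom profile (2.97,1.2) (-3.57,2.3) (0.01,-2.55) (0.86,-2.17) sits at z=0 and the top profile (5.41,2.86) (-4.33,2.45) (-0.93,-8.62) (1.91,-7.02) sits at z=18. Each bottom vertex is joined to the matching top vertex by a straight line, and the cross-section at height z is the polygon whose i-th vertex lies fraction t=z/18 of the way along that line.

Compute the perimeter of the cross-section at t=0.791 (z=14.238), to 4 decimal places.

Perimeter at t=0.791: 31.3050

Cross-section at t=0.791: each vertex is (1-t)·p0[i] + t·p1[i].
  v1: (1-0.791)·(2.97,1.2) + 0.791·(5.41,2.86) = (4.9000,2.5131)
  v2: (1-0.791)·(-3.57,2.3) + 0.791·(-4.33,2.45) = (-4.1712,2.4187)
  v3: (1-0.791)·(0.01,-2.55) + 0.791·(-0.93,-8.62) = (-0.7335,-7.3514)
  v4: (1-0.791)·(0.86,-2.17) + 0.791·(1.91,-7.02) = (1.6905,-6.0063)
Perimeter = Σ |v_{i+1} − v_i|:
  edge 1→2: √(-9.0712² + -0.0944²) = 9.0717 (running 9.0717)
  edge 2→3: √(3.4376² + -9.7700²) = 10.3571 (running 19.4288)
  edge 3→4: √(2.4241² + 1.3450²) = 2.7722 (running 22.2011)
  edge 4→1: √(3.2095² + 8.5194²) = 9.1039 (running 31.3050)
Perimeter = 31.3050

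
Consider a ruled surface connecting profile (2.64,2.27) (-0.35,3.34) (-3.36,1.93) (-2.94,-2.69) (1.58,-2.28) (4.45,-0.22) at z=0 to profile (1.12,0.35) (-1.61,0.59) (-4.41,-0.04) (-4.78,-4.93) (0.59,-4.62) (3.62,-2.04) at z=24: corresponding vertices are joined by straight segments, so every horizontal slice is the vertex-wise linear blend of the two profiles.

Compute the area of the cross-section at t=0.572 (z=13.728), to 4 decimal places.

Area at t=0.572: 33.9631

Cross-section at t=0.572: each vertex is (1-t)·p0[i] + t·p1[i].
  v1: (1-0.572)·(2.64,2.27) + 0.572·(1.12,0.35) = (1.7706,1.1718)
  v2: (1-0.572)·(-0.35,3.34) + 0.572·(-1.61,0.59) = (-1.0707,1.7670)
  v3: (1-0.572)·(-3.36,1.93) + 0.572·(-4.41,-0.04) = (-3.9606,0.8032)
  v4: (1-0.572)·(-2.94,-2.69) + 0.572·(-4.78,-4.93) = (-3.9925,-3.9713)
  v5: (1-0.572)·(1.58,-2.28) + 0.572·(0.59,-4.62) = (1.0137,-3.6185)
  v6: (1-0.572)·(4.45,-0.22) + 0.572·(3.62,-2.04) = (3.9752,-1.2610)
Shoelace sum Σ(x_i·y_{i+1} − x_{i+1}·y_i):
  i=1: 1.7706·1.7670 − -1.0707·1.1718 = +4.3832 (running +4.3832)
  i=2: -1.0707·0.8032 − -3.9606·1.7670 = +6.1384 (running +10.5216)
  i=3: -3.9606·-3.9713 − -3.9925·0.8032 = +18.9353 (running +29.4569)
  i=4: -3.9925·-3.6185 − 1.0137·-3.9713 = +18.4725 (running +47.9294)
  i=5: 1.0137·-1.2610 − 3.9752·-3.6185 = +13.1060 (running +61.0353)
  i=6: 3.9752·1.1718 − 1.7706·-1.2610 = +6.8908 (running +67.9261)
Area = |Σ|/2 = |67.9261|/2 = 33.9631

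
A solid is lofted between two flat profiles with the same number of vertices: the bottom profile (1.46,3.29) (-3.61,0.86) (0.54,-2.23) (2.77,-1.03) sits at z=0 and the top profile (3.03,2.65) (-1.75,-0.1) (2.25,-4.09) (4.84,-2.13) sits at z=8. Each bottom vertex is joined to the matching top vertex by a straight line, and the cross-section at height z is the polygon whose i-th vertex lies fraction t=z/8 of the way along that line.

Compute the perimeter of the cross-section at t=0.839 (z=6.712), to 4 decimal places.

Perimeter at t=0.839: 19.2379

Cross-section at t=0.839: each vertex is (1-t)·p0[i] + t·p1[i].
  v1: (1-0.839)·(1.46,3.29) + 0.839·(3.03,2.65) = (2.7772,2.7530)
  v2: (1-0.839)·(-3.61,0.86) + 0.839·(-1.75,-0.1) = (-2.0495,0.0546)
  v3: (1-0.839)·(0.54,-2.23) + 0.839·(2.25,-4.09) = (1.9747,-3.7905)
  v4: (1-0.839)·(2.77,-1.03) + 0.839·(4.84,-2.13) = (4.5067,-1.9529)
Perimeter = Σ |v_{i+1} − v_i|:
  edge 1→2: √(-4.8267² + -2.6985²) = 5.5298 (running 5.5298)
  edge 2→3: √(4.0241² + -3.8451²) = 5.5658 (running 11.0956)
  edge 3→4: √(2.5320² + 1.8376²) = 3.1286 (running 14.2242)
  edge 4→1: √(-1.7295² + 4.7059²) = 5.0137 (running 19.2379)
Perimeter = 19.2379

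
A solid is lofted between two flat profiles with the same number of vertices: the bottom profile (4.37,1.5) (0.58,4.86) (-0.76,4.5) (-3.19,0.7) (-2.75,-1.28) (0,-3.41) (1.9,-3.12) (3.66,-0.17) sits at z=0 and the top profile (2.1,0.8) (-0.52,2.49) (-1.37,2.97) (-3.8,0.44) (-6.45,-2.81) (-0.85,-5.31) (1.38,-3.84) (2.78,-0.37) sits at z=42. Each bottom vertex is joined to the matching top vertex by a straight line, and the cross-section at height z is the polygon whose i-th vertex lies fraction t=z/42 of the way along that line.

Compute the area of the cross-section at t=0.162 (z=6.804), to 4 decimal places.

Area at t=0.162: 39.8503

Cross-section at t=0.162: each vertex is (1-t)·p0[i] + t·p1[i].
  v1: (1-0.162)·(4.37,1.5) + 0.162·(2.1,0.8) = (4.0023,1.3866)
  v2: (1-0.162)·(0.58,4.86) + 0.162·(-0.52,2.49) = (0.4018,4.4761)
  v3: (1-0.162)·(-0.76,4.5) + 0.162·(-1.37,2.97) = (-0.8588,4.2521)
  v4: (1-0.162)·(-3.19,0.7) + 0.162·(-3.8,0.44) = (-3.2888,0.6579)
  v5: (1-0.162)·(-2.75,-1.28) + 0.162·(-6.45,-2.81) = (-3.3494,-1.5279)
  v6: (1-0.162)·(0,-3.41) + 0.162·(-0.85,-5.31) = (-0.1377,-3.7178)
  v7: (1-0.162)·(1.9,-3.12) + 0.162·(1.38,-3.84) = (1.8158,-3.2366)
  v8: (1-0.162)·(3.66,-0.17) + 0.162·(2.78,-0.37) = (3.5174,-0.2024)
Shoelace sum Σ(x_i·y_{i+1} − x_{i+1}·y_i):
  i=1: 4.0023·4.4761 − 0.4018·1.3866 = +17.3572 (running +17.3572)
  i=2: 0.4018·4.2521 − -0.8588·4.4761 = +5.5526 (running +22.9099)
  i=3: -0.8588·0.6579 − -3.2888·4.2521 = +13.4195 (running +36.3294)
  i=4: -3.2888·-1.5279 − -3.3494·0.6579 = +7.2284 (running +43.5577)
  i=5: -3.3494·-3.7178 − -0.1377·-1.5279 = +12.2420 (running +55.7998)
  i=6: -0.1377·-3.2366 − 1.8158·-3.7178 = +7.1963 (running +62.9961)
  i=7: 1.8158·-0.2024 − 3.5174·-3.2366 = +11.0172 (running +74.0133)
  i=8: 3.5174·1.3866 − 4.0023·-0.2024 = +5.6873 (running +79.7006)
Area = |Σ|/2 = |79.7006|/2 = 39.8503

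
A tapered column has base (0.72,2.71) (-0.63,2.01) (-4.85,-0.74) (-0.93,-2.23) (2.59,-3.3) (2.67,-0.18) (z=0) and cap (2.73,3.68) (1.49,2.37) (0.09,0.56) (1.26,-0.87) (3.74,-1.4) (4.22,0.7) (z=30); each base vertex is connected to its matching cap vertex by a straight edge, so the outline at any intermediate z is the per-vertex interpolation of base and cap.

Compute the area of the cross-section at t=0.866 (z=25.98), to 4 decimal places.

Cross-section at t=0.866: each vertex is (1-t)·p0[i] + t·p1[i].
  v1: (1-0.866)·(0.72,2.71) + 0.866·(2.73,3.68) = (2.4607,3.5500)
  v2: (1-0.866)·(-0.63,2.01) + 0.866·(1.49,2.37) = (1.2059,2.3218)
  v3: (1-0.866)·(-4.85,-0.74) + 0.866·(0.09,0.56) = (-0.5720,0.3858)
  v4: (1-0.866)·(-0.93,-2.23) + 0.866·(1.26,-0.87) = (0.9665,-1.0522)
  v5: (1-0.866)·(2.59,-3.3) + 0.866·(3.74,-1.4) = (3.5859,-1.6546)
  v6: (1-0.866)·(2.67,-0.18) + 0.866·(4.22,0.7) = (4.0123,0.5821)
Shoelace sum Σ(x_i·y_{i+1} − x_{i+1}·y_i):
  i=1: 2.4607·2.3218 − 1.2059·3.5500 = +1.4320 (running +1.4320)
  i=2: 1.2059·0.3858 − -0.5720·2.3218 = +1.7932 (running +3.2252)
  i=3: -0.5720·-1.0522 − 0.9665·0.3858 = +0.2289 (running +3.4542)
  i=4: 0.9665·-1.6546 − 3.5859·-1.0522 = +2.1740 (running +5.6282)
  i=5: 3.5859·0.5821 − 4.0123·-1.6546 = +8.7260 (running +14.3542)
  i=6: 4.0123·3.5500 − 2.4607·0.5821 = +12.8114 (running +27.1656)
Area = |Σ|/2 = |27.1656|/2 = 13.5828

Area at t=0.866: 13.5828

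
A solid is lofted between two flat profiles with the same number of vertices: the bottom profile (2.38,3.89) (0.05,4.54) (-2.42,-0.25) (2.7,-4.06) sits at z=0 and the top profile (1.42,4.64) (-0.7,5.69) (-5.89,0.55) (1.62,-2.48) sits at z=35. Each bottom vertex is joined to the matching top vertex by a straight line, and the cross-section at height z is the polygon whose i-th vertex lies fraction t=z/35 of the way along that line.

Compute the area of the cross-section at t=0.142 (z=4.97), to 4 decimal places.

Area at t=0.142: 27.3944

Cross-section at t=0.142: each vertex is (1-t)·p0[i] + t·p1[i].
  v1: (1-0.142)·(2.38,3.89) + 0.142·(1.42,4.64) = (2.2437,3.9965)
  v2: (1-0.142)·(0.05,4.54) + 0.142·(-0.7,5.69) = (-0.0565,4.7033)
  v3: (1-0.142)·(-2.42,-0.25) + 0.142·(-5.89,0.55) = (-2.9127,-0.1364)
  v4: (1-0.142)·(2.7,-4.06) + 0.142·(1.62,-2.48) = (2.5466,-3.8356)
Shoelace sum Σ(x_i·y_{i+1} − x_{i+1}·y_i):
  i=1: 2.2437·4.7033 − -0.0565·3.9965 = +10.7785 (running +10.7785)
  i=2: -0.0565·-0.1364 − -2.9127·4.7033 = +13.7072 (running +24.4857)
  i=3: -2.9127·-3.8356 − 2.5466·-0.1364 = +11.5196 (running +36.0053)
  i=4: 2.5466·3.9965 − 2.2437·-3.8356 = +18.7836 (running +54.7889)
Area = |Σ|/2 = |54.7889|/2 = 27.3944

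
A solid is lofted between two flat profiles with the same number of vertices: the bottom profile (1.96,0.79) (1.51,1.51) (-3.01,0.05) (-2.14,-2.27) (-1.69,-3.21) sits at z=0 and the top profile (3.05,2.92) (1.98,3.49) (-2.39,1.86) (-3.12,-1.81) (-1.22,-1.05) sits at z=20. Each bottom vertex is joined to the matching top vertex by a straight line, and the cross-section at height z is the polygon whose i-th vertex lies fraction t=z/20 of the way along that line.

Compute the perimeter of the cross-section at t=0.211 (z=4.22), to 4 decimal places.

Perimeter at t=0.211: 14.7435

Cross-section at t=0.211: each vertex is (1-t)·p0[i] + t·p1[i].
  v1: (1-0.211)·(1.96,0.79) + 0.211·(3.05,2.92) = (2.1900,1.2394)
  v2: (1-0.211)·(1.51,1.51) + 0.211·(1.98,3.49) = (1.6092,1.9278)
  v3: (1-0.211)·(-3.01,0.05) + 0.211·(-2.39,1.86) = (-2.8792,0.4319)
  v4: (1-0.211)·(-2.14,-2.27) + 0.211·(-3.12,-1.81) = (-2.3468,-2.1729)
  v5: (1-0.211)·(-1.69,-3.21) + 0.211·(-1.22,-1.05) = (-1.5908,-2.7542)
Perimeter = Σ |v_{i+1} − v_i|:
  edge 1→2: √(-0.5808² + 0.6883²) = 0.9007 (running 0.9007)
  edge 2→3: √(-4.4883² + -1.4959²) = 4.7311 (running 5.6317)
  edge 3→4: √(0.5324² + -2.6048²) = 2.6587 (running 8.2904)
  edge 4→5: √(0.7559² + -0.5813²) = 0.9536 (running 9.2440)
  edge 5→1: √(3.7808² + 3.9937²) = 5.4995 (running 14.7435)
Perimeter = 14.7435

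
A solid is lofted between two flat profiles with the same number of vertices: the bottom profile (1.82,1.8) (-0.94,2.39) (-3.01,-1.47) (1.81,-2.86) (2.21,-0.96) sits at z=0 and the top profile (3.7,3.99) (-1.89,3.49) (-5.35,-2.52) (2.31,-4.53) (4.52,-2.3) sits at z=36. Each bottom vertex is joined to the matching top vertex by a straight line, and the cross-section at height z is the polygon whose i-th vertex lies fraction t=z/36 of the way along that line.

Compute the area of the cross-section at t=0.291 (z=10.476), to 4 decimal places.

Cross-section at t=0.291: each vertex is (1-t)·p0[i] + t·p1[i].
  v1: (1-0.291)·(1.82,1.8) + 0.291·(3.7,3.99) = (2.3671,2.4373)
  v2: (1-0.291)·(-0.94,2.39) + 0.291·(-1.89,3.49) = (-1.2165,2.7101)
  v3: (1-0.291)·(-3.01,-1.47) + 0.291·(-5.35,-2.52) = (-3.6909,-1.7755)
  v4: (1-0.291)·(1.81,-2.86) + 0.291·(2.31,-4.53) = (1.9555,-3.3460)
  v5: (1-0.291)·(2.21,-0.96) + 0.291·(4.52,-2.3) = (2.8822,-1.3499)
Shoelace sum Σ(x_i·y_{i+1} − x_{i+1}·y_i):
  i=1: 2.3671·2.7101 − -1.2165·2.4373 = +9.3799 (running +9.3799)
  i=2: -1.2165·-1.7755 − -3.6909·2.7101 = +12.1627 (running +21.5425)
  i=3: -3.6909·-3.3460 − 1.9555·-1.7755 = +15.8219 (running +37.3644)
  i=4: 1.9555·-1.3499 − 2.8822·-3.3460 = +7.0040 (running +44.3684)
  i=5: 2.8822·2.4373 − 2.3671·-1.3499 = +10.2202 (running +54.5886)
Area = |Σ|/2 = |54.5886|/2 = 27.2943

Area at t=0.291: 27.2943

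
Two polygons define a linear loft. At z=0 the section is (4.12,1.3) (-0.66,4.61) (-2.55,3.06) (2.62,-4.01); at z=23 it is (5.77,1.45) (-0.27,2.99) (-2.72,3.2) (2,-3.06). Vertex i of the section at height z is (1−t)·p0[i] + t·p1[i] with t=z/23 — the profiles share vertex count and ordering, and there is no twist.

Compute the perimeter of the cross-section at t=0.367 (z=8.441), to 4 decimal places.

Cross-section at t=0.367: each vertex is (1-t)·p0[i] + t·p1[i].
  v1: (1-0.367)·(4.12,1.3) + 0.367·(5.77,1.45) = (4.7256,1.3551)
  v2: (1-0.367)·(-0.66,4.61) + 0.367·(-0.27,2.99) = (-0.5169,4.0155)
  v3: (1-0.367)·(-2.55,3.06) + 0.367·(-2.72,3.2) = (-2.6124,3.1114)
  v4: (1-0.367)·(2.62,-4.01) + 0.367·(2,-3.06) = (2.3925,-3.6613)
Perimeter = Σ |v_{i+1} − v_i|:
  edge 1→2: √(-5.2424² + 2.6604²) = 5.8788 (running 5.8788)
  edge 2→3: √(-2.0955² + -0.9041²) = 2.2822 (running 8.1611)
  edge 3→4: √(5.0048² + -6.7727²) = 8.4213 (running 16.5824)
  edge 4→1: √(2.3331² + 5.0164²) = 5.5324 (running 22.1148)
Perimeter = 22.1148

Perimeter at t=0.367: 22.1148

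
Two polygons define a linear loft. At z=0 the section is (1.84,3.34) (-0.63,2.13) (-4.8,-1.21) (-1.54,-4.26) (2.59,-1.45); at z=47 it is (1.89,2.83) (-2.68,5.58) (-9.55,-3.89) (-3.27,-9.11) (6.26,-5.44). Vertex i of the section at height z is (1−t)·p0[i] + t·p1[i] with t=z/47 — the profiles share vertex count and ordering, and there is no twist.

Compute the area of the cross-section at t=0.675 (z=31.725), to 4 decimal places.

Cross-section at t=0.675: each vertex is (1-t)·p0[i] + t·p1[i].
  v1: (1-0.675)·(1.84,3.34) + 0.675·(1.89,2.83) = (1.8737,2.9958)
  v2: (1-0.675)·(-0.63,2.13) + 0.675·(-2.68,5.58) = (-2.0137,4.4588)
  v3: (1-0.675)·(-4.8,-1.21) + 0.675·(-9.55,-3.89) = (-8.0063,-3.0190)
  v4: (1-0.675)·(-1.54,-4.26) + 0.675·(-3.27,-9.11) = (-2.7077,-7.5338)
  v5: (1-0.675)·(2.59,-1.45) + 0.675·(6.26,-5.44) = (5.0673,-4.1433)
Shoelace sum Σ(x_i·y_{i+1} − x_{i+1}·y_i):
  i=1: 1.8737·4.4588 − -2.0137·2.9958 = +14.3873 (running +14.3873)
  i=2: -2.0137·-3.0190 − -8.0063·4.4588 = +41.7774 (running +56.1647)
  i=3: -8.0063·-7.5338 − -2.7077·-3.0190 = +52.1424 (running +108.3070)
  i=4: -2.7077·-4.1433 − 5.0673·-7.5338 = +49.3943 (running +157.7013)
  i=5: 5.0673·2.9958 − 1.8737·-4.1433 = +22.9436 (running +180.6450)
Area = |Σ|/2 = |180.6450|/2 = 90.3225

Area at t=0.675: 90.3225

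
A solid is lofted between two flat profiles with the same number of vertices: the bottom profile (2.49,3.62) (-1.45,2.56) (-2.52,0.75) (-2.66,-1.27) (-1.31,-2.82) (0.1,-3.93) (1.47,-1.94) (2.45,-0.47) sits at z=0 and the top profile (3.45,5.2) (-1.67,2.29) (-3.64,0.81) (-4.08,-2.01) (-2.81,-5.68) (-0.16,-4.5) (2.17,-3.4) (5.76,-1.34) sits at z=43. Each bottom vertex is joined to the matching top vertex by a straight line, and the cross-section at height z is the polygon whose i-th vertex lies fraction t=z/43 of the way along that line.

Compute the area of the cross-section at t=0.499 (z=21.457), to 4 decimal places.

Area at t=0.499: 42.6485

Cross-section at t=0.499: each vertex is (1-t)·p0[i] + t·p1[i].
  v1: (1-0.499)·(2.49,3.62) + 0.499·(3.45,5.2) = (2.9690,4.4084)
  v2: (1-0.499)·(-1.45,2.56) + 0.499·(-1.67,2.29) = (-1.5598,2.4253)
  v3: (1-0.499)·(-2.52,0.75) + 0.499·(-3.64,0.81) = (-3.0789,0.7799)
  v4: (1-0.499)·(-2.66,-1.27) + 0.499·(-4.08,-2.01) = (-3.3686,-1.6393)
  v5: (1-0.499)·(-1.31,-2.82) + 0.499·(-2.81,-5.68) = (-2.0585,-4.2471)
  v6: (1-0.499)·(0.1,-3.93) + 0.499·(-0.16,-4.5) = (-0.0297,-4.2144)
  v7: (1-0.499)·(1.47,-1.94) + 0.499·(2.17,-3.4) = (1.8193,-2.6685)
  v8: (1-0.499)·(2.45,-0.47) + 0.499·(5.76,-1.34) = (4.1017,-0.9041)
Shoelace sum Σ(x_i·y_{i+1} − x_{i+1}·y_i):
  i=1: 2.9690·2.4253 − -1.5598·4.4084 = +14.0769 (running +14.0769)
  i=2: -1.5598·0.7799 − -3.0789·2.4253 = +6.2506 (running +20.3275)
  i=3: -3.0789·-1.6393 − -3.3686·0.7799 = +7.6744 (running +28.0018)
  i=4: -3.3686·-4.2471 − -2.0585·-1.6393 = +10.9324 (running +38.9343)
  i=5: -2.0585·-4.2144 − -0.0297·-4.2471 = +8.5491 (running +47.4834)
  i=6: -0.0297·-2.6685 − 1.8193·-4.2144 = +7.7467 (running +55.2300)
  i=7: 1.8193·-0.9041 − 4.1017·-2.6685 = +9.3006 (running +64.5307)
  i=8: 4.1017·4.4084 − 2.9690·-0.9041 = +20.7664 (running +85.2970)
Area = |Σ|/2 = |85.2970|/2 = 42.6485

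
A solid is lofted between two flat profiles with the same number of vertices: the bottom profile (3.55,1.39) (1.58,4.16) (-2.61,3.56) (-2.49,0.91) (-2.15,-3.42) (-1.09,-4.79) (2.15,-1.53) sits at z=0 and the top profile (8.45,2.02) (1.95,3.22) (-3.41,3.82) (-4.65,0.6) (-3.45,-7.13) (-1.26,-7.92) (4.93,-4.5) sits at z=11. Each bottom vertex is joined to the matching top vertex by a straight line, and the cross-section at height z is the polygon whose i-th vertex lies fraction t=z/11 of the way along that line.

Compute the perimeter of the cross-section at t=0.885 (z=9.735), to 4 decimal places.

Perimeter at t=0.885: 38.0669

Cross-section at t=0.885: each vertex is (1-t)·p0[i] + t·p1[i].
  v1: (1-0.885)·(3.55,1.39) + 0.885·(8.45,2.02) = (7.8865,1.9476)
  v2: (1-0.885)·(1.58,4.16) + 0.885·(1.95,3.22) = (1.9074,3.3281)
  v3: (1-0.885)·(-2.61,3.56) + 0.885·(-3.41,3.82) = (-3.3180,3.7901)
  v4: (1-0.885)·(-2.49,0.91) + 0.885·(-4.65,0.6) = (-4.4016,0.6357)
  v5: (1-0.885)·(-2.15,-3.42) + 0.885·(-3.45,-7.13) = (-3.3005,-6.7034)
  v6: (1-0.885)·(-1.09,-4.79) + 0.885·(-1.26,-7.92) = (-1.2405,-7.5600)
  v7: (1-0.885)·(2.15,-1.53) + 0.885·(4.93,-4.5) = (4.6103,-4.1585)
Perimeter = Σ |v_{i+1} − v_i|:
  edge 1→2: √(-5.9790² + 1.3806²) = 6.1364 (running 6.1364)
  edge 2→3: √(-5.2255² + 0.4620²) = 5.2458 (running 11.3822)
  edge 3→4: √(-1.0836² + -3.1544²) = 3.3354 (running 14.7176)
  edge 4→5: √(1.1011² + -7.3390²) = 7.4211 (running 22.1387)
  edge 5→6: √(2.0601² + -0.8567²) = 2.2311 (running 24.3698)
  edge 6→7: √(5.8507² + 3.4016²) = 6.7677 (running 31.1375)
  edge 7→1: √(3.2762² + 6.1060²) = 6.9294 (running 38.0669)
Perimeter = 38.0669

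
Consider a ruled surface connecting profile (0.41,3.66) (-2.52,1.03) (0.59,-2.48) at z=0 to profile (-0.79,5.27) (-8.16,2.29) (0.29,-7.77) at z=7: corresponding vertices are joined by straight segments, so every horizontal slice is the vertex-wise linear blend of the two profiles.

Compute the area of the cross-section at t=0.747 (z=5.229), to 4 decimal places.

Cross-section at t=0.747: each vertex is (1-t)·p0[i] + t·p1[i].
  v1: (1-0.747)·(0.41,3.66) + 0.747·(-0.79,5.27) = (-0.4864,4.8627)
  v2: (1-0.747)·(-2.52,1.03) + 0.747·(-8.16,2.29) = (-6.7331,1.9712)
  v3: (1-0.747)·(0.59,-2.48) + 0.747·(0.29,-7.77) = (0.3659,-6.4316)
Shoelace sum Σ(x_i·y_{i+1} − x_{i+1}·y_i):
  i=1: -0.4864·1.9712 − -6.7331·4.8627 = +31.7819 (running +31.7819)
  i=2: -6.7331·-6.4316 − 0.3659·1.9712 = +42.5834 (running +74.3654)
  i=3: 0.3659·4.8627 − -0.4864·-6.4316 = -1.3491 (running +73.0163)
Area = |Σ|/2 = |73.0163|/2 = 36.5081

Area at t=0.747: 36.5081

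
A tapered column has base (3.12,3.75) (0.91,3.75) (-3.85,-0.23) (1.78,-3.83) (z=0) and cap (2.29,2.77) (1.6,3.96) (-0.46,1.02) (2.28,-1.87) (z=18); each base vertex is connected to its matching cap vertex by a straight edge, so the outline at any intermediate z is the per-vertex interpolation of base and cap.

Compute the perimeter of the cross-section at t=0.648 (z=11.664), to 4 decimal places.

Cross-section at t=0.648: each vertex is (1-t)·p0[i] + t·p1[i].
  v1: (1-0.648)·(3.12,3.75) + 0.648·(2.29,2.77) = (2.5822,3.1150)
  v2: (1-0.648)·(0.91,3.75) + 0.648·(1.6,3.96) = (1.3571,3.8861)
  v3: (1-0.648)·(-3.85,-0.23) + 0.648·(-0.46,1.02) = (-1.6533,0.5800)
  v4: (1-0.648)·(1.78,-3.83) + 0.648·(2.28,-1.87) = (2.1040,-2.5599)
Perimeter = Σ |v_{i+1} − v_i|:
  edge 1→2: √(-1.2250² + 0.7711²) = 1.4475 (running 1.4475)
  edge 2→3: √(-3.0104² + -3.3061²) = 4.4713 (running 5.9188)
  edge 3→4: √(3.7573² + -3.1399²) = 4.8966 (running 10.8154)
  edge 4→1: √(0.4782² + 5.6749²) = 5.6950 (running 16.5104)
Perimeter = 16.5104

Perimeter at t=0.648: 16.5104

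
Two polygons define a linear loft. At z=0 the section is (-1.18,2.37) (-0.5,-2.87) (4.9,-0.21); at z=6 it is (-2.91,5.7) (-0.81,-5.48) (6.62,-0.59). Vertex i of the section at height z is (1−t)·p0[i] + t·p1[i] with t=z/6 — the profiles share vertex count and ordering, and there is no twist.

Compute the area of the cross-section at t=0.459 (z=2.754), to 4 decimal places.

Area at t=0.459: 27.6737

Cross-section at t=0.459: each vertex is (1-t)·p0[i] + t·p1[i].
  v1: (1-0.459)·(-1.18,2.37) + 0.459·(-2.91,5.7) = (-1.9741,3.8985)
  v2: (1-0.459)·(-0.5,-2.87) + 0.459·(-0.81,-5.48) = (-0.6423,-4.0680)
  v3: (1-0.459)·(4.9,-0.21) + 0.459·(6.62,-0.59) = (5.6895,-0.3844)
Shoelace sum Σ(x_i·y_{i+1} − x_{i+1}·y_i):
  i=1: -1.9741·-4.0680 − -0.6423·3.8985 = +10.5344 (running +10.5344)
  i=2: -0.6423·-0.3844 − 5.6895·-4.0680 = +23.3917 (running +33.9261)
  i=3: 5.6895·3.8985 − -1.9741·-0.3844 = +21.4214 (running +55.3475)
Area = |Σ|/2 = |55.3475|/2 = 27.6737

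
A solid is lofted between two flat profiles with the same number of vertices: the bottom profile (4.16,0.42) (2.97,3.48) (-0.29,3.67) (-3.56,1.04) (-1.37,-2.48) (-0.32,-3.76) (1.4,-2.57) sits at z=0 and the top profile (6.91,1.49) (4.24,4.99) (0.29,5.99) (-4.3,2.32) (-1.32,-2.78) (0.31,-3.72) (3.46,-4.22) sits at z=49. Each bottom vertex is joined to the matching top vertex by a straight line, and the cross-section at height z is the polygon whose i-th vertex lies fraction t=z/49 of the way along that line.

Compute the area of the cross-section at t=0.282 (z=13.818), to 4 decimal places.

Cross-section at t=0.282: each vertex is (1-t)·p0[i] + t·p1[i].
  v1: (1-0.282)·(4.16,0.42) + 0.282·(6.91,1.49) = (4.9355,0.7217)
  v2: (1-0.282)·(2.97,3.48) + 0.282·(4.24,4.99) = (3.3281,3.9058)
  v3: (1-0.282)·(-0.29,3.67) + 0.282·(0.29,5.99) = (-0.1264,4.3242)
  v4: (1-0.282)·(-3.56,1.04) + 0.282·(-4.3,2.32) = (-3.7687,1.4010)
  v5: (1-0.282)·(-1.37,-2.48) + 0.282·(-1.32,-2.78) = (-1.3559,-2.5646)
  v6: (1-0.282)·(-0.32,-3.76) + 0.282·(0.31,-3.72) = (-0.1423,-3.7487)
  v7: (1-0.282)·(1.4,-2.57) + 0.282·(3.46,-4.22) = (1.9809,-3.0353)
Shoelace sum Σ(x_i·y_{i+1} − x_{i+1}·y_i):
  i=1: 4.9355·3.9058 − 3.3281·0.7217 = +16.8751 (running +16.8751)
  i=2: 3.3281·4.3242 − -0.1264·3.9058 = +14.8855 (running +31.7607)
  i=3: -0.1264·1.4010 − -3.7687·4.3242 = +16.1195 (running +47.8802)
  i=4: -3.7687·-2.5646 − -1.3559·1.4010 = +11.5647 (running +59.4449)
  i=5: -1.3559·-3.7487 − -0.1423·-2.5646 = +4.7178 (running +64.1628)
  i=6: -0.1423·-3.0353 − 1.9809·-3.7487 = +7.8580 (running +72.0207)
  i=7: 1.9809·0.7217 − 4.9355·-3.0353 = +16.4104 (running +88.4311)
Area = |Σ|/2 = |88.4311|/2 = 44.2156

Area at t=0.282: 44.2156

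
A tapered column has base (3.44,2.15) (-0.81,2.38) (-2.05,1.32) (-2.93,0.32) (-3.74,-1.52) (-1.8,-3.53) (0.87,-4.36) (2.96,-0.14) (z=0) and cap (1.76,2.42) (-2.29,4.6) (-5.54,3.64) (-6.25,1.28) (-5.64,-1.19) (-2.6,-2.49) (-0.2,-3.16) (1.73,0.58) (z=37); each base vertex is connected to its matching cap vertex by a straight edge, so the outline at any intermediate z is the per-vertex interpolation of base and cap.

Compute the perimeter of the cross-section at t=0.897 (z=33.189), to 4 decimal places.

Perimeter at t=0.897: 24.4095

Cross-section at t=0.897: each vertex is (1-t)·p0[i] + t·p1[i].
  v1: (1-0.897)·(3.44,2.15) + 0.897·(1.76,2.42) = (1.9330,2.3922)
  v2: (1-0.897)·(-0.81,2.38) + 0.897·(-2.29,4.6) = (-2.1376,4.3713)
  v3: (1-0.897)·(-2.05,1.32) + 0.897·(-5.54,3.64) = (-5.1805,3.4010)
  v4: (1-0.897)·(-2.93,0.32) + 0.897·(-6.25,1.28) = (-5.9080,1.1811)
  v5: (1-0.897)·(-3.74,-1.52) + 0.897·(-5.64,-1.19) = (-5.4443,-1.2240)
  v6: (1-0.897)·(-1.8,-3.53) + 0.897·(-2.6,-2.49) = (-2.5176,-2.5971)
  v7: (1-0.897)·(0.87,-4.36) + 0.897·(-0.2,-3.16) = (-0.0898,-3.2836)
  v8: (1-0.897)·(2.96,-0.14) + 0.897·(1.73,0.58) = (1.8567,0.5058)
Perimeter = Σ |v_{i+1} − v_i|:
  edge 1→2: √(-4.0706² + 1.9792²) = 4.5262 (running 4.5262)
  edge 2→3: √(-3.0430² + -0.9703²) = 3.1939 (running 7.7202)
  edge 3→4: √(-0.7275² + -2.2199²) = 2.3361 (running 10.0563)
  edge 4→5: √(0.4637² + -2.4051²) = 2.4494 (running 12.5057)
  edge 5→6: √(2.9267² + -1.3731²) = 3.2328 (running 15.7385)
  edge 6→7: √(2.4278² + -0.6865²) = 2.5230 (running 18.2615)
  edge 7→8: √(1.9465² + 3.7894²) = 4.2601 (running 22.5216)
  edge 8→1: √(0.0764² + 1.8863²) = 1.8879 (running 24.4095)
Perimeter = 24.4095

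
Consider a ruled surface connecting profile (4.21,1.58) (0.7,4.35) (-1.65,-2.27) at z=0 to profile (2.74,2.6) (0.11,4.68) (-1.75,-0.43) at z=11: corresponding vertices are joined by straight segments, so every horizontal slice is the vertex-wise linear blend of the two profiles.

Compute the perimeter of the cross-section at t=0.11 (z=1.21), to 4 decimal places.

Perimeter at t=0.11: 18.0346

Cross-section at t=0.11: each vertex is (1-t)·p0[i] + t·p1[i].
  v1: (1-0.11)·(4.21,1.58) + 0.11·(2.74,2.6) = (4.0483,1.6922)
  v2: (1-0.11)·(0.7,4.35) + 0.11·(0.11,4.68) = (0.6351,4.3863)
  v3: (1-0.11)·(-1.65,-2.27) + 0.11·(-1.75,-0.43) = (-1.6610,-2.0676)
Perimeter = Σ |v_{i+1} − v_i|:
  edge 1→2: √(-3.4132² + 2.6941²) = 4.3483 (running 4.3483)
  edge 2→3: √(-2.2961² + -6.4539²) = 6.8502 (running 11.1985)
  edge 3→1: √(5.7093² + 3.7598²) = 6.8361 (running 18.0346)
Perimeter = 18.0346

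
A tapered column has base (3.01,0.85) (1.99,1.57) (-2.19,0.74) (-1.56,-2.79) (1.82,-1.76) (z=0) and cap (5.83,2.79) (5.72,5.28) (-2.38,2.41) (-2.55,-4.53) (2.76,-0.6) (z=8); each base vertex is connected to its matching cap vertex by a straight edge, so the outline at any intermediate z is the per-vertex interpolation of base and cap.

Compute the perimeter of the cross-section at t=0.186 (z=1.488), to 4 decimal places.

Cross-section at t=0.186: each vertex is (1-t)·p0[i] + t·p1[i].
  v1: (1-0.186)·(3.01,0.85) + 0.186·(5.83,2.79) = (3.5345,1.2108)
  v2: (1-0.186)·(1.99,1.57) + 0.186·(5.72,5.28) = (2.6838,2.2601)
  v3: (1-0.186)·(-2.19,0.74) + 0.186·(-2.38,2.41) = (-2.2253,1.0506)
  v4: (1-0.186)·(-1.56,-2.79) + 0.186·(-2.55,-4.53) = (-1.7441,-3.1136)
  v5: (1-0.186)·(1.82,-1.76) + 0.186·(2.76,-0.6) = (1.9948,-1.5442)
Perimeter = Σ |v_{i+1} − v_i|:
  edge 1→2: √(-0.8507² + 1.0492²) = 1.3508 (running 1.3508)
  edge 2→3: √(-4.9091² + -1.2094²) = 5.0559 (running 6.4067)
  edge 3→4: √(0.4812² + -4.1643²) = 4.1920 (running 10.5987)
  edge 4→5: √(3.7390² + 1.5694²) = 4.0550 (running 14.6537)
  edge 5→1: √(1.5397² + 2.7551²) = 3.1561 (running 17.8098)
Perimeter = 17.8098

Perimeter at t=0.186: 17.8098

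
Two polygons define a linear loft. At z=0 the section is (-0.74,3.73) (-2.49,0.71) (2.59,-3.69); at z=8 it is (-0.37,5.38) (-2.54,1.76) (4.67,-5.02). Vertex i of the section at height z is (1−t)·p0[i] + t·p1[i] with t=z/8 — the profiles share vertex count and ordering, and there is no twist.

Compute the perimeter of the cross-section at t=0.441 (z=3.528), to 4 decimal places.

Perimeter at t=0.441: 21.5739

Cross-section at t=0.441: each vertex is (1-t)·p0[i] + t·p1[i].
  v1: (1-0.441)·(-0.74,3.73) + 0.441·(-0.37,5.38) = (-0.5768,4.4577)
  v2: (1-0.441)·(-2.49,0.71) + 0.441·(-2.54,1.76) = (-2.5120,1.1730)
  v3: (1-0.441)·(2.59,-3.69) + 0.441·(4.67,-5.02) = (3.5073,-4.2765)
Perimeter = Σ |v_{i+1} − v_i|:
  edge 1→2: √(-1.9352² + -3.2846²) = 3.8123 (running 3.8123)
  edge 2→3: √(6.0193² + -5.4496²) = 8.1197 (running 11.9321)
  edge 3→1: √(-4.0841² + 8.7342²) = 9.6419 (running 21.5739)
Perimeter = 21.5739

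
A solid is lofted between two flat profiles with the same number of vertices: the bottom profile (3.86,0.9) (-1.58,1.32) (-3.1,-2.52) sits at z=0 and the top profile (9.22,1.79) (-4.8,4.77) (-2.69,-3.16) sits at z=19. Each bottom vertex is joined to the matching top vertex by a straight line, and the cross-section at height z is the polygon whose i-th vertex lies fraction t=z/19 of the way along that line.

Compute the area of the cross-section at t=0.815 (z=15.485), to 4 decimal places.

Area at t=0.815: 42.7894

Cross-section at t=0.815: each vertex is (1-t)·p0[i] + t·p1[i].
  v1: (1-0.815)·(3.86,0.9) + 0.815·(9.22,1.79) = (8.2284,1.6254)
  v2: (1-0.815)·(-1.58,1.32) + 0.815·(-4.8,4.77) = (-4.2043,4.1317)
  v3: (1-0.815)·(-3.1,-2.52) + 0.815·(-2.69,-3.16) = (-2.7658,-3.0416)
Shoelace sum Σ(x_i·y_{i+1} − x_{i+1}·y_i):
  i=1: 8.2284·4.1317 − -4.2043·1.6254 = +40.8312 (running +40.8312)
  i=2: -4.2043·-3.0416 − -2.7658·4.1317 = +24.2156 (running +65.0468)
  i=3: -2.7658·1.6254 − 8.2284·-3.0416 = +20.5320 (running +85.5788)
Area = |Σ|/2 = |85.5788|/2 = 42.7894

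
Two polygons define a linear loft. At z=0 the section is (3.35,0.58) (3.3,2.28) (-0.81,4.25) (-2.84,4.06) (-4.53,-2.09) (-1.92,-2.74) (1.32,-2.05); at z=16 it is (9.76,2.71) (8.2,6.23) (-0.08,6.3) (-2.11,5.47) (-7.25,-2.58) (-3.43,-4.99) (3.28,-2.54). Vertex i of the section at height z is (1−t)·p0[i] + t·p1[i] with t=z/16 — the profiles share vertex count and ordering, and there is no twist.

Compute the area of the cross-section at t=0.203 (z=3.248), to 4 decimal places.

Area at t=0.203: 51.5587

Cross-section at t=0.203: each vertex is (1-t)·p0[i] + t·p1[i].
  v1: (1-0.203)·(3.35,0.58) + 0.203·(9.76,2.71) = (4.6512,1.0124)
  v2: (1-0.203)·(3.3,2.28) + 0.203·(8.2,6.23) = (4.2947,3.0818)
  v3: (1-0.203)·(-0.81,4.25) + 0.203·(-0.08,6.3) = (-0.6618,4.6662)
  v4: (1-0.203)·(-2.84,4.06) + 0.203·(-2.11,5.47) = (-2.6918,4.3462)
  v5: (1-0.203)·(-4.53,-2.09) + 0.203·(-7.25,-2.58) = (-5.0822,-2.1895)
  v6: (1-0.203)·(-1.92,-2.74) + 0.203·(-3.43,-4.99) = (-2.2265,-3.1968)
  v7: (1-0.203)·(1.32,-2.05) + 0.203·(3.28,-2.54) = (1.7179,-2.1495)
Shoelace sum Σ(x_i·y_{i+1} − x_{i+1}·y_i):
  i=1: 4.6512·3.0818 − 4.2947·1.0124 = +9.9865 (running +9.9865)
  i=2: 4.2947·4.6662 − -0.6618·3.0818 = +22.0793 (running +32.0658)
  i=3: -0.6618·4.3462 − -2.6918·4.6662 = +9.6840 (running +41.7498)
  i=4: -2.6918·-2.1895 − -5.0822·4.3462 = +27.9819 (running +69.7317)
  i=5: -5.0822·-3.1968 − -2.2265·-2.1895 = +11.3715 (running +81.1032)
  i=6: -2.2265·-2.1495 − 1.7179·-3.1968 = +10.2775 (running +91.3806)
  i=7: 1.7179·1.0124 − 4.6512·-2.1495 = +11.7368 (running +103.1175)
Area = |Σ|/2 = |103.1175|/2 = 51.5587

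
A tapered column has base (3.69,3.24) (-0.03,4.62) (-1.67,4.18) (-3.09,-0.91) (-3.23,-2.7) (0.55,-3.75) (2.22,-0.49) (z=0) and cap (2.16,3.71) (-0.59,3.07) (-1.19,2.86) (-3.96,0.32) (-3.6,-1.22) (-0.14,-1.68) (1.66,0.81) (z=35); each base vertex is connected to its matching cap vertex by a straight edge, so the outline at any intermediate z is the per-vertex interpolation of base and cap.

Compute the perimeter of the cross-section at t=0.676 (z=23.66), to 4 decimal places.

Cross-section at t=0.676: each vertex is (1-t)·p0[i] + t·p1[i].
  v1: (1-0.676)·(3.69,3.24) + 0.676·(2.16,3.71) = (2.6557,3.5577)
  v2: (1-0.676)·(-0.03,4.62) + 0.676·(-0.59,3.07) = (-0.4086,3.5722)
  v3: (1-0.676)·(-1.67,4.18) + 0.676·(-1.19,2.86) = (-1.3455,3.2877)
  v4: (1-0.676)·(-3.09,-0.91) + 0.676·(-3.96,0.32) = (-3.6781,-0.0785)
  v5: (1-0.676)·(-3.23,-2.7) + 0.676·(-3.6,-1.22) = (-3.4801,-1.6995)
  v6: (1-0.676)·(0.55,-3.75) + 0.676·(-0.14,-1.68) = (0.0836,-2.3507)
  v7: (1-0.676)·(2.22,-0.49) + 0.676·(1.66,0.81) = (1.8414,0.3888)
Perimeter = Σ |v_{i+1} − v_i|:
  edge 1→2: √(-3.0643² + 0.0145²) = 3.0643 (running 3.0643)
  edge 2→3: √(-0.9370² + -0.2845²) = 0.9792 (running 4.0435)
  edge 3→4: √(-2.3326² + -3.3662²) = 4.0954 (running 8.1389)
  edge 4→5: √(0.1980² + -1.6210²) = 1.6330 (running 9.7720)
  edge 5→6: √(3.5637² + -0.6512²) = 3.6227 (running 13.3947)
  edge 6→7: √(1.7579² + 2.7395²) = 3.2550 (running 16.6496)
  edge 7→1: √(0.8143² + 3.1689²) = 3.2719 (running 19.9215)
Perimeter = 19.9215

Perimeter at t=0.676: 19.9215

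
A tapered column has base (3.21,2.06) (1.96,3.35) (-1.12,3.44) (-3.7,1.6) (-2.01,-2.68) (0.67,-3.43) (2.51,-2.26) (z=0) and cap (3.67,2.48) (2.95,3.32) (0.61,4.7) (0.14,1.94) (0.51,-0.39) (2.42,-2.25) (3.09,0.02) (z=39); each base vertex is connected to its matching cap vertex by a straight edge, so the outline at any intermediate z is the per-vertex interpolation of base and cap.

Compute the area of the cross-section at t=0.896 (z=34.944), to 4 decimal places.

Cross-section at t=0.896: each vertex is (1-t)·p0[i] + t·p1[i].
  v1: (1-0.896)·(3.21,2.06) + 0.896·(3.67,2.48) = (3.6222,2.4363)
  v2: (1-0.896)·(1.96,3.35) + 0.896·(2.95,3.32) = (2.8470,3.3231)
  v3: (1-0.896)·(-1.12,3.44) + 0.896·(0.61,4.7) = (0.4301,4.5690)
  v4: (1-0.896)·(-3.7,1.6) + 0.896·(0.14,1.94) = (-0.2594,1.9046)
  v5: (1-0.896)·(-2.01,-2.68) + 0.896·(0.51,-0.39) = (0.2479,-0.6282)
  v6: (1-0.896)·(0.67,-3.43) + 0.896·(2.42,-2.25) = (2.2380,-2.3727)
  v7: (1-0.896)·(2.51,-2.26) + 0.896·(3.09,0.02) = (3.0297,-0.2171)
Shoelace sum Σ(x_i·y_{i+1} − x_{i+1}·y_i):
  i=1: 3.6222·3.3231 − 2.8470·2.4363 = +5.1006 (running +5.1006)
  i=2: 2.8470·4.5690 − 0.4301·3.3231 = +11.5788 (running +16.6794)
  i=3: 0.4301·1.9046 − -0.2594·4.5690 = +2.0042 (running +18.6835)
  i=4: -0.2594·-0.6282 − 0.2479·1.9046 = -0.3093 (running +18.3743)
  i=5: 0.2479·-2.3727 − 2.2380·-0.6282 = +0.8176 (running +19.1918)
  i=6: 2.2380·-0.2171 − 3.0297·-2.3727 = +6.7027 (running +25.8945)
  i=7: 3.0297·2.4363 − 3.6222·-0.2171 = +8.1677 (running +34.0622)
Area = |Σ|/2 = |34.0622|/2 = 17.0311

Area at t=0.896: 17.0311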